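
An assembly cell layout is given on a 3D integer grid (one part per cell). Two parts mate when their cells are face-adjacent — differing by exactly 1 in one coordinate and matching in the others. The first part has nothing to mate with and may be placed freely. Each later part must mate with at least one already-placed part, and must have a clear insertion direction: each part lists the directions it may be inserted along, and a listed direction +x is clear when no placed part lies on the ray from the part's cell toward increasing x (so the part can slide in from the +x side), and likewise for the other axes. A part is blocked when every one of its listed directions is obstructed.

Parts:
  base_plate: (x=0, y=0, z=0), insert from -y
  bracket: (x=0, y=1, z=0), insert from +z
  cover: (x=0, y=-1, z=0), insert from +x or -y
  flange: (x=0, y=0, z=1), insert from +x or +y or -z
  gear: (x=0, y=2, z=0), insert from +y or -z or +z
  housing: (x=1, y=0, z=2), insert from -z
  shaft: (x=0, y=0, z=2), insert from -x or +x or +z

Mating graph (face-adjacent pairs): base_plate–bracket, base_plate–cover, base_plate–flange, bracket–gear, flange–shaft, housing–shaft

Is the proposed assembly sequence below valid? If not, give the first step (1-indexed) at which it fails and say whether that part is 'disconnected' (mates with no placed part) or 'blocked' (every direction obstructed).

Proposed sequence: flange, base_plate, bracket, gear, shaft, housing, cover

1. flange@(0, 0, 1) [+x clear] — {flange}
2. base_plate@(0, 0, 0) [-y clear] — {base_plate, flange}
3. bracket@(0, 1, 0) [+z clear] — {base_plate, bracket, flange}
4. gear@(0, 2, 0) [+y clear] — {base_plate, bracket, flange, gear}
5. shaft@(0, 0, 2) [-x clear] — {base_plate, bracket, flange, gear, shaft}
6. housing@(1, 0, 2) [-z clear] — {base_plate, bracket, flange, gear, housing, shaft}
7. cover@(0, -1, 0) [+x clear] — {base_plate, bracket, cover, flange, gear, housing, shaft}

Valid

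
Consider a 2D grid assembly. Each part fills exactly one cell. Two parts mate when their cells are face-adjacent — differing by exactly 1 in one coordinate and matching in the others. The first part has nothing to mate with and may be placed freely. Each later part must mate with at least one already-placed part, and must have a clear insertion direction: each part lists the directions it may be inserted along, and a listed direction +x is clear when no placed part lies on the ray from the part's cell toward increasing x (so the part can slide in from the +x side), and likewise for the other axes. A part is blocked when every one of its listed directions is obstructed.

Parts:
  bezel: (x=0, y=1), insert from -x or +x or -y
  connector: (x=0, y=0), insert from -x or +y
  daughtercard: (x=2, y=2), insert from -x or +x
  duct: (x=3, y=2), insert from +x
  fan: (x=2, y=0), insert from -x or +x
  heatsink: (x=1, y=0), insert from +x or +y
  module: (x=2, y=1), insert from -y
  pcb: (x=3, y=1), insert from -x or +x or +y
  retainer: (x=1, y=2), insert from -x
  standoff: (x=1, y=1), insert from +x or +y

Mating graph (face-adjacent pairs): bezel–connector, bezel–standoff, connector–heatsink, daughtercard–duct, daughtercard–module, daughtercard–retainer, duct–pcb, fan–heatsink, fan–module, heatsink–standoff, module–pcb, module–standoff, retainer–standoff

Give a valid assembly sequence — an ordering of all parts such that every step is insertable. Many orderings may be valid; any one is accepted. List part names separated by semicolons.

1. connector@(0, 0) [-x clear] — {connector}
2. bezel@(0, 1) [-x clear] — {bezel, connector}
3. heatsink@(1, 0) [+x clear] — {bezel, connector, heatsink}
4. standoff@(1, 1) [+x clear] — {bezel, connector, heatsink, standoff}
5. module@(2, 1) [-y clear] — {bezel, connector, heatsink, module, standoff}
6. fan@(2, 0) [+x clear] — {bezel, connector, fan, heatsink, module, standoff}
7. pcb@(3, 1) [+x clear] — {bezel, connector, fan, heatsink, module, pcb, standoff}
8. duct@(3, 2) [+x clear] — {bezel, connector, duct, fan, heatsink, module, pcb, standoff}
9. daughtercard@(2, 2) [-x clear] — {bezel, connector, daughtercard, duct, fan, heatsink, module, pcb, standoff}
10. retainer@(1, 2) [-x clear] — {bezel, connector, daughtercard, duct, fan, heatsink, module, pcb, retainer, standoff}

connector; bezel; heatsink; standoff; module; fan; pcb; duct; daughtercard; retainer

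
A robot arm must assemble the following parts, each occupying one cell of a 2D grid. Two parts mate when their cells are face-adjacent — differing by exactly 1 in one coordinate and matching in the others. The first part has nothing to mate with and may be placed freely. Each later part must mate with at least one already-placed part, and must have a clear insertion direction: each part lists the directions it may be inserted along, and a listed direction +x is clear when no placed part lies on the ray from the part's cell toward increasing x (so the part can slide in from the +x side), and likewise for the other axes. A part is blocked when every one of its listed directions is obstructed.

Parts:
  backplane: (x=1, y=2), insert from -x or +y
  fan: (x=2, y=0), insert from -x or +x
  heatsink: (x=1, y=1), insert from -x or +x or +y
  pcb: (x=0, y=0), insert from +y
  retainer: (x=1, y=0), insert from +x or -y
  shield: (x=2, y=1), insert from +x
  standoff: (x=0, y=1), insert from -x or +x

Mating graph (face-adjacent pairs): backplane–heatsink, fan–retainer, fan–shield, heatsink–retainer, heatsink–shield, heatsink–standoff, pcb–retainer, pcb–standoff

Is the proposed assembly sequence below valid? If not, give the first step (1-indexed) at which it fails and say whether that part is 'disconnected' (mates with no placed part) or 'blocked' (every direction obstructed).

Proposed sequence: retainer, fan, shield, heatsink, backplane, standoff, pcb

Invalid at step 7 (blocked)

1. retainer@(1, 0) [+x clear] — {retainer}
2. fan@(2, 0) [+x clear] — {fan, retainer}
3. shield@(2, 1) [+x clear] — {fan, retainer, shield}
4. heatsink@(1, 1) [-x clear] — {fan, heatsink, retainer, shield}
5. backplane@(1, 2) [-x clear] — {backplane, fan, heatsink, retainer, shield}
6. standoff@(0, 1) [-x clear] — {backplane, fan, heatsink, retainer, shield, standoff}
7. pcb@(0, 0) — +y all obstructed ⇒ blocked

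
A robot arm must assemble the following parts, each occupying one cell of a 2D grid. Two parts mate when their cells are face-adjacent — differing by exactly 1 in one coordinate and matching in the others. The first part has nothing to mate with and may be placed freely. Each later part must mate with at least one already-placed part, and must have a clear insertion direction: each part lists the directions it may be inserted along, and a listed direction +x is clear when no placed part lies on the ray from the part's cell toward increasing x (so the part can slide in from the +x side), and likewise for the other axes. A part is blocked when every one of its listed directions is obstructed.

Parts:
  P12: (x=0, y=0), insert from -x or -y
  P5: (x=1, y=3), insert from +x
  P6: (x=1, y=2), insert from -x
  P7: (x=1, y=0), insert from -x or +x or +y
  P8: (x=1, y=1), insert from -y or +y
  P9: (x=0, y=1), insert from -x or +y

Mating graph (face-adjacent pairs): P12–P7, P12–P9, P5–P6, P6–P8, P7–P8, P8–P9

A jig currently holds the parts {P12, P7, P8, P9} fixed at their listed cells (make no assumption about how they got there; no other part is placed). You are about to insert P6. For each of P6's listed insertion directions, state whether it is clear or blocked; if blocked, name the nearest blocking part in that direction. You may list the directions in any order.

-x: clear

-x: ray from P6(1, 2) has no placed part ⇒ clear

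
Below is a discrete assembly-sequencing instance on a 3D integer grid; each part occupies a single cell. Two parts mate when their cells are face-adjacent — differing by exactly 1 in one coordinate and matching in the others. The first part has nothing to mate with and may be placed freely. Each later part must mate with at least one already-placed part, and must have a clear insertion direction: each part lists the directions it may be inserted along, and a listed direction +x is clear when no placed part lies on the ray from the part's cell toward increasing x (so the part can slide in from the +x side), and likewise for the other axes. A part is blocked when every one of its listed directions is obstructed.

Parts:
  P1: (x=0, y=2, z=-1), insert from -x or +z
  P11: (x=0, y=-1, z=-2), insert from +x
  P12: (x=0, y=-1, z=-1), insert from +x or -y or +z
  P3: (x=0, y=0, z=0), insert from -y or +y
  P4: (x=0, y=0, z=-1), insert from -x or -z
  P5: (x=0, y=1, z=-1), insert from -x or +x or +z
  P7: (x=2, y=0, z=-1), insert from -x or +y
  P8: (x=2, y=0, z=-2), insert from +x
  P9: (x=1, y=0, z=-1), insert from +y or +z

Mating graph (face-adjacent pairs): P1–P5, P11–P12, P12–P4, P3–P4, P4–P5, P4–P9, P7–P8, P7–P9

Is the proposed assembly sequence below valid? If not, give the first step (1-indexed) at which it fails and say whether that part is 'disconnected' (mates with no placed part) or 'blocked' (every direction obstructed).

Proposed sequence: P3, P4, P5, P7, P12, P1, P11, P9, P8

Invalid at step 4 (disconnected)

1. P3@(0, 0, 0) [-y clear] — {P3}
2. P4@(0, 0, -1) [-x clear] — {P3, P4}
3. P5@(0, 1, -1) [-x clear] — {P3, P4, P5}
4. P7@(2, 0, -1) — no placed neighbour ⇒ disconnected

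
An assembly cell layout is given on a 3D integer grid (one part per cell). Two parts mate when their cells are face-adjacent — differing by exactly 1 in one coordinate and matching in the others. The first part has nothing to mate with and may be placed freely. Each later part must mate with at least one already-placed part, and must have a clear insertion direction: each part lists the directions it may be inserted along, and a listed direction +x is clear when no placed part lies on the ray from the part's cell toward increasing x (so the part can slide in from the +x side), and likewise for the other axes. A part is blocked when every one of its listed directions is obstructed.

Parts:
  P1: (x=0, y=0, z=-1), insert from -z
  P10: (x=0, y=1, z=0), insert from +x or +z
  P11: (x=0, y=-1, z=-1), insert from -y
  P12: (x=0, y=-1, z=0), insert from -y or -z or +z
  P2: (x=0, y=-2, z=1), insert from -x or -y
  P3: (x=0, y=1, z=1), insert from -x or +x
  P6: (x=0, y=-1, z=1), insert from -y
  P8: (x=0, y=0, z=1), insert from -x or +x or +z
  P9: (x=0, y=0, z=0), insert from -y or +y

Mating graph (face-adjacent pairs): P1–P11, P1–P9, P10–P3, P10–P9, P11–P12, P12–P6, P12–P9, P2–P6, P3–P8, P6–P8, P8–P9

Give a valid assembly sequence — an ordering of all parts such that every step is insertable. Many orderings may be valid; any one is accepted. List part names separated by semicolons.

P10; P9; P12; P1; P8; P11; P3; P6; P2

1. P10@(0, 1, 0) [+x clear] — {P10}
2. P9@(0, 0, 0) [-y clear] — {P10, P9}
3. P12@(0, -1, 0) [-y clear] — {P10, P12, P9}
4. P1@(0, 0, -1) [-z clear] — {P1, P10, P12, P9}
5. P8@(0, 0, 1) [-x clear] — {P1, P10, P12, P8, P9}
6. P11@(0, -1, -1) [-y clear] — {P1, P10, P11, P12, P8, P9}
7. P3@(0, 1, 1) [-x clear] — {P1, P10, P11, P12, P3, P8, P9}
8. P6@(0, -1, 1) [-y clear] — {P1, P10, P11, P12, P3, P6, P8, P9}
9. P2@(0, -2, 1) [-x clear] — {P1, P10, P11, P12, P2, P3, P6, P8, P9}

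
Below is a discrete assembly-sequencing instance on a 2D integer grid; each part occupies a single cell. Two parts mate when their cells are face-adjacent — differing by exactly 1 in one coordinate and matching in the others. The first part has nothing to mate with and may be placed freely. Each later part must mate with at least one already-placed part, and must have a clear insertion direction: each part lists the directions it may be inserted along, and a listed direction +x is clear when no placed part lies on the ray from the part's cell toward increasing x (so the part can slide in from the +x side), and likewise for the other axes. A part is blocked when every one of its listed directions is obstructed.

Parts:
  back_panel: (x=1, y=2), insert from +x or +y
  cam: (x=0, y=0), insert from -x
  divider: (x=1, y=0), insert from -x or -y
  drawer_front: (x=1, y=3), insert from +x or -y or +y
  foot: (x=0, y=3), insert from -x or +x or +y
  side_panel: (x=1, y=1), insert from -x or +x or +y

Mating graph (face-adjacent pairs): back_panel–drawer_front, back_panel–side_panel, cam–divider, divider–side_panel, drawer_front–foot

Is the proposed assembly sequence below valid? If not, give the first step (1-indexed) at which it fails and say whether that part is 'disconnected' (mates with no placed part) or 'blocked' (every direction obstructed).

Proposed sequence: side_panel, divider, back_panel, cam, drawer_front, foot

Valid

1. side_panel@(1, 1) [-x clear] — {side_panel}
2. divider@(1, 0) [-x clear] — {divider, side_panel}
3. back_panel@(1, 2) [+x clear] — {back_panel, divider, side_panel}
4. cam@(0, 0) [-x clear] — {back_panel, cam, divider, side_panel}
5. drawer_front@(1, 3) [+x clear] — {back_panel, cam, divider, drawer_front, side_panel}
6. foot@(0, 3) [-x clear] — {back_panel, cam, divider, drawer_front, foot, side_panel}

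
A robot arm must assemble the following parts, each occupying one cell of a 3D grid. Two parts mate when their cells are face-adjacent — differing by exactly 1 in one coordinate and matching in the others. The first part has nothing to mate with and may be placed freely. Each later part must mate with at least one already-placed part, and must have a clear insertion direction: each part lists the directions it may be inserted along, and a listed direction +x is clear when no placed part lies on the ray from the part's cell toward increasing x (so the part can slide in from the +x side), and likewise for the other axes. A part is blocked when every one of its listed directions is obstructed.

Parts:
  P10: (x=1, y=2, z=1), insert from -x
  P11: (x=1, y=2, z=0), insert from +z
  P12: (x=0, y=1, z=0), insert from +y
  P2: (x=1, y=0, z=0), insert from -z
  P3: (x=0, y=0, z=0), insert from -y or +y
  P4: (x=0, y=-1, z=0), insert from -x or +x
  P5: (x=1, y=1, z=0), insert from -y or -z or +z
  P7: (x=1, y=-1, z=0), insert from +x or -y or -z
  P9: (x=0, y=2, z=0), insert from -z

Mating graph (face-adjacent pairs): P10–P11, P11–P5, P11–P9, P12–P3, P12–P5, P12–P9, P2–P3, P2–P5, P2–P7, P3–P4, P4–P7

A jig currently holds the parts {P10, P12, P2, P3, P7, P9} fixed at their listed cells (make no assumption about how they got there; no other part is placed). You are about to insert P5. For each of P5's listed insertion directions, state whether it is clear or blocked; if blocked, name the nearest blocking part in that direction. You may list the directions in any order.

+z: clear; -y: blocked by P2; -z: clear

-y: nearest on ray is P2@(1, 0, 0) ⇒ blocked
-z: ray from P5(1, 1, 0) has no placed part ⇒ clear
+z: ray from P5(1, 1, 0) has no placed part ⇒ clear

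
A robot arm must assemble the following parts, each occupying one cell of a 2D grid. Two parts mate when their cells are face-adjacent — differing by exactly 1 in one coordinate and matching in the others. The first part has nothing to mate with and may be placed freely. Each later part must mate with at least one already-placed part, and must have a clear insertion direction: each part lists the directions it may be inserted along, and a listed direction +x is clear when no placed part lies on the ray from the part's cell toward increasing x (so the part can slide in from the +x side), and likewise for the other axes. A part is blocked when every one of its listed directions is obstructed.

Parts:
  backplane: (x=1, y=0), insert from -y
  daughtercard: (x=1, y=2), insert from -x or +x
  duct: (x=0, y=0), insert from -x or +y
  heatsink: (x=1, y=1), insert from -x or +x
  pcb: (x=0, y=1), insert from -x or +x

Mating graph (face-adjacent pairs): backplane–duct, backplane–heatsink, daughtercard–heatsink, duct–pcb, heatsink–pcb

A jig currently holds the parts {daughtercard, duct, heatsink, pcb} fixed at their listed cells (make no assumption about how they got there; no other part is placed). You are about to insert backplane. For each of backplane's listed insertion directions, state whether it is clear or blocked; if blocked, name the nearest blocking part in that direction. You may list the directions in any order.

-y: ray from backplane(1, 0) has no placed part ⇒ clear

-y: clear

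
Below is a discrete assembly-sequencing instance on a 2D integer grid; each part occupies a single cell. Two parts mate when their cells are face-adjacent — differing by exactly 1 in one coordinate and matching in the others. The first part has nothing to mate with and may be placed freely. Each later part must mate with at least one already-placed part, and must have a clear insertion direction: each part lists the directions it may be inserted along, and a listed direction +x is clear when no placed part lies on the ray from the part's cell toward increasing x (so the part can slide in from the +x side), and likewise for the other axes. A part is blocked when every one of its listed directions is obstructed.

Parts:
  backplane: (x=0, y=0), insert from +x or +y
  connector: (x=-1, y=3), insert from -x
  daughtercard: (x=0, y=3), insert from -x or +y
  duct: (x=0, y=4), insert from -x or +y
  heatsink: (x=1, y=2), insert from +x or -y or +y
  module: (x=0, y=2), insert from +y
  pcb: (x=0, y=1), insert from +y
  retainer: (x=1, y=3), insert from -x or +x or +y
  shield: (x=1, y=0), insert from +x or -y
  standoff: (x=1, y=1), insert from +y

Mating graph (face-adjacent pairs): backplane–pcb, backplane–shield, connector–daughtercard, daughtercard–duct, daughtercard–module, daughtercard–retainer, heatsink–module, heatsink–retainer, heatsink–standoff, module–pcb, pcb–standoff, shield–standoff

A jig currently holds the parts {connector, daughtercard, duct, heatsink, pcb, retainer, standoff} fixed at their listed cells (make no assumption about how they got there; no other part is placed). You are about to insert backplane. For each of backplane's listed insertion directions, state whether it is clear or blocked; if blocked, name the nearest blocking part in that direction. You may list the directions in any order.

+x: clear; +y: blocked by pcb

+x: ray from backplane(0, 0) has no placed part ⇒ clear
+y: nearest on ray is pcb@(0, 1) ⇒ blocked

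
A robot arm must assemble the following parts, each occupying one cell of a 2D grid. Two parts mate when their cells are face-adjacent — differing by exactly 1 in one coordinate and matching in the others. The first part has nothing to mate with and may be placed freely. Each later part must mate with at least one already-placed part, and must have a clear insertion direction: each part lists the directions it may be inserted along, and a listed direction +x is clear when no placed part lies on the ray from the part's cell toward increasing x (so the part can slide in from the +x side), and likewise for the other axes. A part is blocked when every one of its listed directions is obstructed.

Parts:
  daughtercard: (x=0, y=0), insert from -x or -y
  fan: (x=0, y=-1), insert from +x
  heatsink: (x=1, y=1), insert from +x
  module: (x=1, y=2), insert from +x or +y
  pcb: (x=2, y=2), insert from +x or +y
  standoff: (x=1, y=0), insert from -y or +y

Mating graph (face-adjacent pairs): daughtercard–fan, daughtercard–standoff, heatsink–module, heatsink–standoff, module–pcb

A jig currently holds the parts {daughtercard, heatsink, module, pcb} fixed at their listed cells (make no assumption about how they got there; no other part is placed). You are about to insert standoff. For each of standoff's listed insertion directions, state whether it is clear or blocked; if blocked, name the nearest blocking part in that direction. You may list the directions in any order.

+y: blocked by heatsink; -y: clear

-y: ray from standoff(1, 0) has no placed part ⇒ clear
+y: nearest on ray is heatsink@(1, 1) ⇒ blocked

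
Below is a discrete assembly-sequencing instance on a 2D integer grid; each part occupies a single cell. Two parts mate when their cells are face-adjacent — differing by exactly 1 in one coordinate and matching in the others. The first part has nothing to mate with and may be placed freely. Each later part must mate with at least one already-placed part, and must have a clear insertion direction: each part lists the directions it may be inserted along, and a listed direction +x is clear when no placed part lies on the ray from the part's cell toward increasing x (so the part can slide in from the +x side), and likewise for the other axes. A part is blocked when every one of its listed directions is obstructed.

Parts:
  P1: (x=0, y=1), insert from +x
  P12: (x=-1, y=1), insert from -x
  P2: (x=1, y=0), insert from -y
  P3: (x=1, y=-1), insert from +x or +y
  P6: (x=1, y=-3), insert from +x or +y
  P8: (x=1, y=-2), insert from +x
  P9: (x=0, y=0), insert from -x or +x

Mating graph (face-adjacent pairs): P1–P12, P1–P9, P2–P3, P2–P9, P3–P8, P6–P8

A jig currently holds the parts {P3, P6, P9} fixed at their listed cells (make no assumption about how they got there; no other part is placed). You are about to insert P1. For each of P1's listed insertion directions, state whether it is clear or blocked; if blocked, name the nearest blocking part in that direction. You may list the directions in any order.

+x: clear

+x: ray from P1(0, 1) has no placed part ⇒ clear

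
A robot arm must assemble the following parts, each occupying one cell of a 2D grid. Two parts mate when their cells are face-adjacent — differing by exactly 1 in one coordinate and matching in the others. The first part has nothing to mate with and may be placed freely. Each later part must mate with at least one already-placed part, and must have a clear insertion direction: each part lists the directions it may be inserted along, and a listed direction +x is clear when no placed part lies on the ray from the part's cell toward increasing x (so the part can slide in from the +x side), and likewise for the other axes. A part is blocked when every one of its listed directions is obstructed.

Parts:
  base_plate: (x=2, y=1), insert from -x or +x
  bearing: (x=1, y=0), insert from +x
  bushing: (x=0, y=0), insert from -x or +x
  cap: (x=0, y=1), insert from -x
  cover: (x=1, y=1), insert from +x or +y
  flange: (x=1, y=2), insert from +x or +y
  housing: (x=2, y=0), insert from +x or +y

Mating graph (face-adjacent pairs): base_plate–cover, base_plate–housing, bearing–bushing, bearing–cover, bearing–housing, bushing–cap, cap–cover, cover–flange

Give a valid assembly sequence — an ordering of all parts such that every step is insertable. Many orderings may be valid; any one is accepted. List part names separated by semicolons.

cap; bushing; bearing; housing; base_plate; cover; flange

1. cap@(0, 1) [-x clear] — {cap}
2. bushing@(0, 0) [-x clear] — {bushing, cap}
3. bearing@(1, 0) [+x clear] — {bearing, bushing, cap}
4. housing@(2, 0) [+x clear] — {bearing, bushing, cap, housing}
5. base_plate@(2, 1) [+x clear] — {base_plate, bearing, bushing, cap, housing}
6. cover@(1, 1) [+y clear] — {base_plate, bearing, bushing, cap, cover, housing}
7. flange@(1, 2) [+x clear] — {base_plate, bearing, bushing, cap, cover, flange, housing}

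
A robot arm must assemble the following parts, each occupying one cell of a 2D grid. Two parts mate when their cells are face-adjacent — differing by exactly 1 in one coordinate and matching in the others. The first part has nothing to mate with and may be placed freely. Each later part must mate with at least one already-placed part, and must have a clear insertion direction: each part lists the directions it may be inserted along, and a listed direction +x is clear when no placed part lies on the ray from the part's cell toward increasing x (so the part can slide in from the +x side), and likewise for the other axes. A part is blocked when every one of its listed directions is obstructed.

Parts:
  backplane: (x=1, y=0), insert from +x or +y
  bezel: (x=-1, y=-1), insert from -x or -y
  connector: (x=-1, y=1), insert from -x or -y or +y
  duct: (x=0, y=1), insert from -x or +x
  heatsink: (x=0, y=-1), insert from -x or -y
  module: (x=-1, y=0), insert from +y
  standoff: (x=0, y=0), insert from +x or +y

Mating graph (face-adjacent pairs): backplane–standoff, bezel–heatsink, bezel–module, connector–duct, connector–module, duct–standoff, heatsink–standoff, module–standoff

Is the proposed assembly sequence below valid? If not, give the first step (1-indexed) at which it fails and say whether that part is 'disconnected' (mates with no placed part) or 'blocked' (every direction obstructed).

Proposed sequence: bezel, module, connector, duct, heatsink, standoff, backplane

1. bezel@(-1, -1) [-x clear] — {bezel}
2. module@(-1, 0) [+y clear] — {bezel, module}
3. connector@(-1, 1) [-x clear] — {bezel, connector, module}
4. duct@(0, 1) [+x clear] — {bezel, connector, duct, module}
5. heatsink@(0, -1) [-y clear] — {bezel, connector, duct, heatsink, module}
6. standoff@(0, 0) [+x clear] — {bezel, connector, duct, heatsink, module, standoff}
7. backplane@(1, 0) [+x clear] — {backplane, bezel, connector, duct, heatsink, module, standoff}

Valid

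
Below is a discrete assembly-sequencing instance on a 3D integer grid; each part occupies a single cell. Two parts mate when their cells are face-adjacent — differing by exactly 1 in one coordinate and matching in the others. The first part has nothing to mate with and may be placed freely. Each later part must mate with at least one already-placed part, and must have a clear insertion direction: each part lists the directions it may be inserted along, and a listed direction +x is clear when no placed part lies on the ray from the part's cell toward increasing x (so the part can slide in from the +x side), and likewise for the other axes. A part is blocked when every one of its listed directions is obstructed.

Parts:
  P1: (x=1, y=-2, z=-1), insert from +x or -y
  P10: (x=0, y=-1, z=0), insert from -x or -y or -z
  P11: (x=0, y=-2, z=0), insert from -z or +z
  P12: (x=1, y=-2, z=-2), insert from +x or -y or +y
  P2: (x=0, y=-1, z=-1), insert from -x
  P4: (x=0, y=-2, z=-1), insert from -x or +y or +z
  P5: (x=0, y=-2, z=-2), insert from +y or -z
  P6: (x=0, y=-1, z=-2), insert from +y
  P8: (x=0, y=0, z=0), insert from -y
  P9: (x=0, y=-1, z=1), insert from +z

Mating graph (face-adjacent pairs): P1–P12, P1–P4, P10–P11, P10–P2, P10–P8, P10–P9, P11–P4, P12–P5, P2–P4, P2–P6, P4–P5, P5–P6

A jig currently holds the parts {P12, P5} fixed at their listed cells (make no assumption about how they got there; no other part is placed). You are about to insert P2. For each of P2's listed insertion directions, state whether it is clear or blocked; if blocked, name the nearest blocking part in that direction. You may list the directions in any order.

-x: ray from P2(0, -1, -1) has no placed part ⇒ clear

-x: clear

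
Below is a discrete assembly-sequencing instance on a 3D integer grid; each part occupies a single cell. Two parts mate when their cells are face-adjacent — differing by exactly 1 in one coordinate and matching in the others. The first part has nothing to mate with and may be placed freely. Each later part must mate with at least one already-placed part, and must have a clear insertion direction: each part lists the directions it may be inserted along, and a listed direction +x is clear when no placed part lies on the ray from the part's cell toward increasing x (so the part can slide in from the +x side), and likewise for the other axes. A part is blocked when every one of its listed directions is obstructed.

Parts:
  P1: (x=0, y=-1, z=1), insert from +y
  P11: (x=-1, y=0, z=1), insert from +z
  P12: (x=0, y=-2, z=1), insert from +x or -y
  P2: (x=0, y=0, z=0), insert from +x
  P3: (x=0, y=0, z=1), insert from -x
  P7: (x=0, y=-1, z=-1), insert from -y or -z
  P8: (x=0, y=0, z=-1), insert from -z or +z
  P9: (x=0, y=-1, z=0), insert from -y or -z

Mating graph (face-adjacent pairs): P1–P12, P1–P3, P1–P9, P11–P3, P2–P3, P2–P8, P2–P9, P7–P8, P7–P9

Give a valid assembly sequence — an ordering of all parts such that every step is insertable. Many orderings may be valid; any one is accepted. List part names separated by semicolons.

1. P8@(0, 0, -1) [-z clear] — {P8}
2. P7@(0, -1, -1) [-y clear] — {P7, P8}
3. P2@(0, 0, 0) [+x clear] — {P2, P7, P8}
4. P9@(0, -1, 0) [-y clear] — {P2, P7, P8, P9}
5. P1@(0, -1, 1) [+y clear] — {P1, P2, P7, P8, P9}
6. P12@(0, -2, 1) [+x clear] — {P1, P12, P2, P7, P8, P9}
7. P3@(0, 0, 1) [-x clear] — {P1, P12, P2, P3, P7, P8, P9}
8. P11@(-1, 0, 1) [+z clear] — {P1, P11, P12, P2, P3, P7, P8, P9}

P8; P7; P2; P9; P1; P12; P3; P11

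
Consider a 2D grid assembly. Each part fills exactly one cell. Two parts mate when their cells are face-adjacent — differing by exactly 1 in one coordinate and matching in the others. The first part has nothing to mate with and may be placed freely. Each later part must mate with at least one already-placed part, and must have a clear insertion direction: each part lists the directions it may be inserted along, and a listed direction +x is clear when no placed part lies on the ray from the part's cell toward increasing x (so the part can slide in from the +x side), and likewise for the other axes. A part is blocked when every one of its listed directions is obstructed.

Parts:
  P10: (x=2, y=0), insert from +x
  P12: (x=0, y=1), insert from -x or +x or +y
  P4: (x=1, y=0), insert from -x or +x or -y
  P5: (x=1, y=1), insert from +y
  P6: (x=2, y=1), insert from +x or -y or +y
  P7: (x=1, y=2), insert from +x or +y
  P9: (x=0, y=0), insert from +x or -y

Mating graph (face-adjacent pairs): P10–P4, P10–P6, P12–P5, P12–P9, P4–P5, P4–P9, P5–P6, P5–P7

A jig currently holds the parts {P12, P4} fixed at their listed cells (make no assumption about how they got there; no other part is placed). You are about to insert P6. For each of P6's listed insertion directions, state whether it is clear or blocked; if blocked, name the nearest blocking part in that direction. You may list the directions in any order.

+x: clear; +y: clear; -y: clear

+x: ray from P6(2, 1) has no placed part ⇒ clear
-y: ray from P6(2, 1) has no placed part ⇒ clear
+y: ray from P6(2, 1) has no placed part ⇒ clear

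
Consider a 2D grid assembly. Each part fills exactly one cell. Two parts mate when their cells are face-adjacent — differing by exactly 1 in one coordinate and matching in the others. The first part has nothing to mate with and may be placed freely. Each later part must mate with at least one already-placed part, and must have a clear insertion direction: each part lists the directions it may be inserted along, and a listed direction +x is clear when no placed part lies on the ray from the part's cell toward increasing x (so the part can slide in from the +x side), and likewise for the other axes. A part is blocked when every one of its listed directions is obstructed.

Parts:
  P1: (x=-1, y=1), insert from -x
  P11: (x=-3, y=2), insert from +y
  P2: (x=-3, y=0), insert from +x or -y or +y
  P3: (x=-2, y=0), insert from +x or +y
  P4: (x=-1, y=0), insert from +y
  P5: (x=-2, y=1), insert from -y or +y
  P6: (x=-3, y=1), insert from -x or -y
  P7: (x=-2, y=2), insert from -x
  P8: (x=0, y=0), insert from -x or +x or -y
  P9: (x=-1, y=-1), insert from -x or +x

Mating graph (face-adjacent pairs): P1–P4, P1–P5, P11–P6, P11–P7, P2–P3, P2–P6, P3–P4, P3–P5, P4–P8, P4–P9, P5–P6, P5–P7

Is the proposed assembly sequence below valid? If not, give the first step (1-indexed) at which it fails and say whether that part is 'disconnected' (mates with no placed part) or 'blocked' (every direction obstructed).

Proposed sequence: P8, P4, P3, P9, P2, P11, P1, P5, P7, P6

1. P8@(0, 0) [-x clear] — {P8}
2. P4@(-1, 0) [+y clear] — {P4, P8}
3. P3@(-2, 0) [+y clear] — {P3, P4, P8}
4. P9@(-1, -1) [-x clear] — {P3, P4, P8, P9}
5. P2@(-3, 0) [-y clear] — {P2, P3, P4, P8, P9}
6. P11@(-3, 2) — no placed neighbour ⇒ disconnected

Invalid at step 6 (disconnected)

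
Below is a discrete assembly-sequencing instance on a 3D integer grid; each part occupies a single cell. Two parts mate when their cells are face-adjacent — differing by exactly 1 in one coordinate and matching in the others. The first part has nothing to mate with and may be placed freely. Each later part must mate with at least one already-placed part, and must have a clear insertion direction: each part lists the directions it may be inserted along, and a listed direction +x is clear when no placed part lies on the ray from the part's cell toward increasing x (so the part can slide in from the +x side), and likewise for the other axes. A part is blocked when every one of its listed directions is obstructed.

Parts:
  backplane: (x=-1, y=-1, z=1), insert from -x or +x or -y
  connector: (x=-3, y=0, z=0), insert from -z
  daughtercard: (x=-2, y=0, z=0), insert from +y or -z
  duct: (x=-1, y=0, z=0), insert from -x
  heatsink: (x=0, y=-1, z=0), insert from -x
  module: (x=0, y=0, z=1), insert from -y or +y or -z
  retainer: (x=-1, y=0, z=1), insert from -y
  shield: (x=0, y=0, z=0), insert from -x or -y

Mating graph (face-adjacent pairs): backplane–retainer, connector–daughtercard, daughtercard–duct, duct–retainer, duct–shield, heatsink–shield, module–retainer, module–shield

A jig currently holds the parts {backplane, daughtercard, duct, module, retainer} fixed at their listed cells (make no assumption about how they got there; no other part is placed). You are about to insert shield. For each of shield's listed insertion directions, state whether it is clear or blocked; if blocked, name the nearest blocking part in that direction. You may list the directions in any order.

-x: nearest on ray is duct@(-1, 0, 0) ⇒ blocked
-y: ray from shield(0, 0, 0) has no placed part ⇒ clear

-x: blocked by duct; -y: clear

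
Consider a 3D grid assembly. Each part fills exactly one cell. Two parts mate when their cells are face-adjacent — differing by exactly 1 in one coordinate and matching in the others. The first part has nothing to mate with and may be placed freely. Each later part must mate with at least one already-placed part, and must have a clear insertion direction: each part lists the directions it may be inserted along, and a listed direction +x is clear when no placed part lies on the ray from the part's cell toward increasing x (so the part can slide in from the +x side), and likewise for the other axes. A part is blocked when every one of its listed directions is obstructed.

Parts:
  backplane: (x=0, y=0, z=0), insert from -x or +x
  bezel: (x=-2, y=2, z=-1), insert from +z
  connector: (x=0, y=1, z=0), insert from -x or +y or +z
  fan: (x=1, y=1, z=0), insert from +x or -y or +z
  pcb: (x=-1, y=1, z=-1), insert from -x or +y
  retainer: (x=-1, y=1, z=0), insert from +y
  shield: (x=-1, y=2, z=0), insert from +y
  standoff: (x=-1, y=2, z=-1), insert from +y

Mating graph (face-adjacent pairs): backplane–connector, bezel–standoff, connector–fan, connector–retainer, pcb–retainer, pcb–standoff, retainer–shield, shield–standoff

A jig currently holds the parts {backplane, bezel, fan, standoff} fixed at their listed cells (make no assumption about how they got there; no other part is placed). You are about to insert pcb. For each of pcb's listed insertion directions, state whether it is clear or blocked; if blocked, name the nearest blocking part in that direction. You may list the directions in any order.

+y: blocked by standoff; -x: clear

-x: ray from pcb(-1, 1, -1) has no placed part ⇒ clear
+y: nearest on ray is standoff@(-1, 2, -1) ⇒ blocked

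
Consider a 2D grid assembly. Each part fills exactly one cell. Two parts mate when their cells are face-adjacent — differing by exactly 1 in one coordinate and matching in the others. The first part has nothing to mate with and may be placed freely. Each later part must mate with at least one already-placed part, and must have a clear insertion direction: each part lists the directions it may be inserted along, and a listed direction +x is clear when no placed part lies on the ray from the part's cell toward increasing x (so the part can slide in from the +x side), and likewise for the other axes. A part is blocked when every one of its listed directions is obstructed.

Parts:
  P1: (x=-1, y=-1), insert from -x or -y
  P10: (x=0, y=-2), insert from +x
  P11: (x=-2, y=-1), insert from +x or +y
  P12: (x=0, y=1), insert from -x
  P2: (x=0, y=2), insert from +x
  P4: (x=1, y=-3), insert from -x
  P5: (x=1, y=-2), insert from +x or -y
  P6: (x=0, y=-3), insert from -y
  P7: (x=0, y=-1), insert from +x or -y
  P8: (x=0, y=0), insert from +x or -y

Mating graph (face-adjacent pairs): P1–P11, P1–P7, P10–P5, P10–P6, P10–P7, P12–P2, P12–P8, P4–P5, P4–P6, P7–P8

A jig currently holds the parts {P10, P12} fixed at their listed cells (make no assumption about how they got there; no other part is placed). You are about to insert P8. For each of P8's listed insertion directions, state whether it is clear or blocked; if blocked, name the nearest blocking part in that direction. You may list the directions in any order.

+x: ray from P8(0, 0) has no placed part ⇒ clear
-y: nearest on ray is P10@(0, -2) ⇒ blocked

+x: clear; -y: blocked by P10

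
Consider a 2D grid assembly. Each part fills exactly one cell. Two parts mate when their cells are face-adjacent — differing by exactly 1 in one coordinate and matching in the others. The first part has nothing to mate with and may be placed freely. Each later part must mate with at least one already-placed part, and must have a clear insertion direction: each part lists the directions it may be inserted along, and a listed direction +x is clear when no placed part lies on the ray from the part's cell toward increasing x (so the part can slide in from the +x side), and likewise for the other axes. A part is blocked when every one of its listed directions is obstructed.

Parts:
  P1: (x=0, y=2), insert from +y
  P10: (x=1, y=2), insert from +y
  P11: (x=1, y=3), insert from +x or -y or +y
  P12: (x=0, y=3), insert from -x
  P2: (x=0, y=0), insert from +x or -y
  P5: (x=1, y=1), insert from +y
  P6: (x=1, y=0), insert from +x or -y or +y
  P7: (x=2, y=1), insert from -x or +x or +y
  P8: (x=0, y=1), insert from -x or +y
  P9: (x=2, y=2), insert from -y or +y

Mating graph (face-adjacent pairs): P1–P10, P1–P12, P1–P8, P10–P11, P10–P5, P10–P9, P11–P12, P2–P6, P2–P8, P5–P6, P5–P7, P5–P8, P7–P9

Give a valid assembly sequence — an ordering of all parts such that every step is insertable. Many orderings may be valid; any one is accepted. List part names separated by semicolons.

P9; P7; P5; P10; P1; P12; P8; P2; P6; P11

1. P9@(2, 2) [-y clear] — {P9}
2. P7@(2, 1) [-x clear] — {P7, P9}
3. P5@(1, 1) [+y clear] — {P5, P7, P9}
4. P10@(1, 2) [+y clear] — {P10, P5, P7, P9}
5. P1@(0, 2) [+y clear] — {P1, P10, P5, P7, P9}
6. P12@(0, 3) [-x clear] — {P1, P10, P12, P5, P7, P9}
7. P8@(0, 1) [-x clear] — {P1, P10, P12, P5, P7, P8, P9}
8. P2@(0, 0) [+x clear] — {P1, P10, P12, P2, P5, P7, P8, P9}
9. P6@(1, 0) [+x clear] — {P1, P10, P12, P2, P5, P6, P7, P8, P9}
10. P11@(1, 3) [+x clear] — {P1, P10, P11, P12, P2, P5, P6, P7, P8, P9}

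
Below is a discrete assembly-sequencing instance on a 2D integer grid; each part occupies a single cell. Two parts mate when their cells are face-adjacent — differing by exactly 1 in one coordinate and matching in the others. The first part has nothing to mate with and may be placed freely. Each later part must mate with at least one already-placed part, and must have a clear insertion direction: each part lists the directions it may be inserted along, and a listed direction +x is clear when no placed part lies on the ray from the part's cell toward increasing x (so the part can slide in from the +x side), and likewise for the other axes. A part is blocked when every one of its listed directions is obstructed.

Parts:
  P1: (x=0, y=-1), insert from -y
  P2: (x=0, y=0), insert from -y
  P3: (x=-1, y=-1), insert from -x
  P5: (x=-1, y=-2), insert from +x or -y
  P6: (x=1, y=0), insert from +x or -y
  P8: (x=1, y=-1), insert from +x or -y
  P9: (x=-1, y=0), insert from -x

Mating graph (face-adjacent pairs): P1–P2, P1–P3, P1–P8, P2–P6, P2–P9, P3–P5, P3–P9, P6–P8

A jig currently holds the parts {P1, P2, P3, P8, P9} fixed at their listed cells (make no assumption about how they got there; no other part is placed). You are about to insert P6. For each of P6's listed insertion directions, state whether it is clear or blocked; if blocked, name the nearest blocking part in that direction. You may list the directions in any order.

+x: clear; -y: blocked by P8

+x: ray from P6(1, 0) has no placed part ⇒ clear
-y: nearest on ray is P8@(1, -1) ⇒ blocked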